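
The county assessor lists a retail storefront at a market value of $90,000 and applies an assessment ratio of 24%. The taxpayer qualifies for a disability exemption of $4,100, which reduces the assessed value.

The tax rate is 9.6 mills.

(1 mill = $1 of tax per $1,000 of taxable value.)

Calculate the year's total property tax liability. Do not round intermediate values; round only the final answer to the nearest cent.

$168.00

Assessed value = $90,000 × 0.24 = $21,600
Taxable value = $21,600 − $4,100 = $17,500
Tax = $17,500 × 0.0096 = $168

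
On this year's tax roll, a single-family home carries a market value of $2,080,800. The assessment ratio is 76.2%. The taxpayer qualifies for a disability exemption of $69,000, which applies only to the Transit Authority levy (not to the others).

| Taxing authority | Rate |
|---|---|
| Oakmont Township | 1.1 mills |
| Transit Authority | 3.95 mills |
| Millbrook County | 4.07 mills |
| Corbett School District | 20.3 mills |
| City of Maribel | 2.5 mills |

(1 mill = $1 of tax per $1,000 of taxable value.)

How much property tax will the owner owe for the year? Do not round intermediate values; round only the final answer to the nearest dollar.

$50,339

Assessed value = $2,080,800 × 0.762 = $1,585,569.6
Oakmont Township: $1,585,569.6 × 0.0011 = $1,744.12656
Transit Authority: ($1,585,569.6 − $69,000) × 0.00395 = $1,516,569.6 × 0.00395 = $5,990.44992
Millbrook County: $1,585,569.6 × 0.00407 = $6,453.268272
Corbett School District: $1,585,569.6 × 0.0203 = $32,187.06288
City of Maribel: $1,585,569.6 × 0.0025 = $3,963.924
Total = $50,338.831632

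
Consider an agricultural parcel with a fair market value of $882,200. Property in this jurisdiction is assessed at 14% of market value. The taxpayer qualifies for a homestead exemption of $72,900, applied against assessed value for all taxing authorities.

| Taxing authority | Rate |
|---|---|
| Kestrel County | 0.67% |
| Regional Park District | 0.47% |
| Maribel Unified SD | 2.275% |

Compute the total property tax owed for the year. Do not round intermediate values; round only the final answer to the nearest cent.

$1,728.26

Assessed value = $882,200 × 0.14 = $123,508
Taxable value = $123,508 − $72,900 = $50,608
Kestrel County: $50,608 × 0.0067 = $339.0736
Regional Park District: $50,608 × 0.0047 = $237.8576
Maribel Unified SD: $50,608 × 0.02275 = $1,151.332
Total = $339.0736 + $237.8576 + $1,151.332 = $1,728.2632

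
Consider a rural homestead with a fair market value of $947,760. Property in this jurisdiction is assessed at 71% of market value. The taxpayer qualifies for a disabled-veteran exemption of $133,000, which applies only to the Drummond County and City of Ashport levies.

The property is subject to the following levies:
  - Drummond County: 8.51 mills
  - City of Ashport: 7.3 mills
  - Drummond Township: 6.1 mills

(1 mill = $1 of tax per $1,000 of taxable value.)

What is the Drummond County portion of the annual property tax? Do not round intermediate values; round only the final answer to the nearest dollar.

$4,595

Assessed value = $947,760 × 0.71 = $672,909.6
Drummond County taxable value = $672,909.6 − $133,000 = $539,909.6
Drummond County levy = $539,909.6 × 0.00851 = $4,594.630696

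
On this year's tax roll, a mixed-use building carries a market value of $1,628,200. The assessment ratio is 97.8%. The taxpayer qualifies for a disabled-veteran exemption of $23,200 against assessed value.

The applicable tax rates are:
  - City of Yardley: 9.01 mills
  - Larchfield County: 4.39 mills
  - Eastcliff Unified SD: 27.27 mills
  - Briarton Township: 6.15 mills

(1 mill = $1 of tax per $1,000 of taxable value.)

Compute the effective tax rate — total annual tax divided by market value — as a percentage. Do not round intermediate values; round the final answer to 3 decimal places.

4.512%

Assessed value = $1,628,200 × 0.978 = $1,592,379.6
Taxable value = $1,592,379.6 − $23,200 = $1,569,179.6
City of Yardley: $1,569,179.6 × 0.00901 = $14,138.308196
Larchfield County: $1,569,179.6 × 0.00439 = $6,888.698444
Eastcliff Unified SD: $1,569,179.6 × 0.02727 = $42,791.527692
Briarton Township: $1,569,179.6 × 0.00615 = $9,650.45454
Total tax = $73,468.988872
Effective rate = $73,468.988872 ÷ $1,628,200 = 4.512% of market value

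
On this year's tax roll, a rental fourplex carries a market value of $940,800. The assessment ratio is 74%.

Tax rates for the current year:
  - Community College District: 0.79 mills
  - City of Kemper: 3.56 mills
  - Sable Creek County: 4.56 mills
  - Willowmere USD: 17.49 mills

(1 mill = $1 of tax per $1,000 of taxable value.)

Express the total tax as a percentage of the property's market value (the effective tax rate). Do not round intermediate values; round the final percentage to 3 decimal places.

1.954%

Assessed value = $940,800 × 0.74 = $696,192
Community College District: $696,192 × 0.00079 = $549.99168
City of Kemper: $696,192 × 0.00356 = $2,478.44352
Sable Creek County: $696,192 × 0.00456 = $3,174.63552
Willowmere USD: $696,192 × 0.01749 = $12,176.39808
Total tax = $18,379.4688
Effective rate = $18,379.4688 ÷ $940,800 = 1.954% of market value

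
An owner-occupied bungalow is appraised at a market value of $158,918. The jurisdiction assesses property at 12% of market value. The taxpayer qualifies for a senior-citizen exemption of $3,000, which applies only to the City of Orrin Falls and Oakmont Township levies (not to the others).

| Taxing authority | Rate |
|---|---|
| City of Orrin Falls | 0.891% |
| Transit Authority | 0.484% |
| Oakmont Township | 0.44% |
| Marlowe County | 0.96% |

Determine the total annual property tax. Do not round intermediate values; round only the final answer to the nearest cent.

$489.27

Assessed value = $158,918 × 0.12 = $19,070.16
City of Orrin Falls: ($19,070.16 − $3,000) × 0.00891 = $16,070.16 × 0.00891 = $143.1851256
Transit Authority: $19,070.16 × 0.00484 = $92.2995744
Oakmont Township: ($19,070.16 − $3,000) × 0.0044 = $16,070.16 × 0.0044 = $70.708704
Marlowe County: $19,070.16 × 0.0096 = $183.073536
Total = $489.26694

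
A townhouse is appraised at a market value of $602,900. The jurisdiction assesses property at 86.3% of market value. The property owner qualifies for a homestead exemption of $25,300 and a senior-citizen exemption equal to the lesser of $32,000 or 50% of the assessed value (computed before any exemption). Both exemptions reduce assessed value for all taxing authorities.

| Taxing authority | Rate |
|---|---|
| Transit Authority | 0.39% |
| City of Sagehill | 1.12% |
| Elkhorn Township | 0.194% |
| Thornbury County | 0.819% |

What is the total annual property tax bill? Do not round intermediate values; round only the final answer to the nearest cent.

Assessed value = $602,900 × 0.863 = $520,302.7
Senior-citizen exemption = min($32,000, 50% × $520,302.7) = min($32,000, $260,151.35) = $32,000 (dollar cap binds)
Taxable value = $520,302.7 − $25,300 − $32,000 = $463,002.7
Transit Authority: $463,002.7 × 0.0039 = $1,805.71053
City of Sagehill: $463,002.7 × 0.0112 = $5,185.63024
Elkhorn Township: $463,002.7 × 0.00194 = $898.225238
Thornbury County: $463,002.7 × 0.00819 = $3,791.992113
Total = $11,681.558121

$11,681.56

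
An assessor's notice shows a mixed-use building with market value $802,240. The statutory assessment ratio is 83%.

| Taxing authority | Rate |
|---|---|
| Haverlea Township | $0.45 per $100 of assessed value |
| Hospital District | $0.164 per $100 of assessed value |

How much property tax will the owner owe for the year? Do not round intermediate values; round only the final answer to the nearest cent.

Assessed value = $802,240 × 0.83 = $665,859.2
Haverlea Township: $665,859.2 × 0.0045 = $2,996.3664
Hospital District: $665,859.2 × 0.00164 = $1,092.009088
Total = $2,996.3664 + $1,092.009088 = $4,088.375488

$4,088.38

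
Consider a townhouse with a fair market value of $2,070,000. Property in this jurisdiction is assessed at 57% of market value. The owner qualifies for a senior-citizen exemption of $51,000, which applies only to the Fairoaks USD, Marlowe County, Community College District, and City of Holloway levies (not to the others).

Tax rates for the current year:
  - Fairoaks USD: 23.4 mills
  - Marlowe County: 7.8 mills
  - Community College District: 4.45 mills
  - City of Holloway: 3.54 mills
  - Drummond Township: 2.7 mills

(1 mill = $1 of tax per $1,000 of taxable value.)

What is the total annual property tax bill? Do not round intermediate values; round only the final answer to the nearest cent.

$47,427.32

Assessed value = $2,070,000 × 0.57 = $1,179,900
Fairoaks USD: ($1,179,900 − $51,000) × 0.0234 = $1,128,900 × 0.0234 = $26,416.26
Marlowe County: ($1,179,900 − $51,000) × 0.0078 = $1,128,900 × 0.0078 = $8,805.42
Community College District: ($1,179,900 − $51,000) × 0.00445 = $1,128,900 × 0.00445 = $5,023.605
City of Holloway: ($1,179,900 − $51,000) × 0.00354 = $1,128,900 × 0.00354 = $3,996.306
Drummond Township: $1,179,900 × 0.0027 = $3,185.73
Total = $47,427.321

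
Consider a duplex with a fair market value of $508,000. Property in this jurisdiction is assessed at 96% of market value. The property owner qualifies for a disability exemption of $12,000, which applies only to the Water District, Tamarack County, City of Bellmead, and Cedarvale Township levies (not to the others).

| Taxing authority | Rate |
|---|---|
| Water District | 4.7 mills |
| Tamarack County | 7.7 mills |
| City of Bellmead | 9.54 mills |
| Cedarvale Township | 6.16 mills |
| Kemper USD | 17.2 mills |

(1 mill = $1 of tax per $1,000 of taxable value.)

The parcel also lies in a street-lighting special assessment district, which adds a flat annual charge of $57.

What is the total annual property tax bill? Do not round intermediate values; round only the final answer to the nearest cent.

$21,811.70

Assessed value = $508,000 × 0.96 = $487,680
Water District: ($487,680 − $12,000) × 0.0047 = $475,680 × 0.0047 = $2,235.696
Tamarack County: ($487,680 − $12,000) × 0.0077 = $475,680 × 0.0077 = $3,662.736
City of Bellmead: ($487,680 − $12,000) × 0.00954 = $475,680 × 0.00954 = $4,537.9872
Cedarvale Township: ($487,680 − $12,000) × 0.00616 = $475,680 × 0.00616 = $2,930.1888
Kemper USD: $487,680 × 0.0172 = $8,388.096
Levies subtotal = $21,754.704
Total = $21,754.704 + $57 = $21,811.704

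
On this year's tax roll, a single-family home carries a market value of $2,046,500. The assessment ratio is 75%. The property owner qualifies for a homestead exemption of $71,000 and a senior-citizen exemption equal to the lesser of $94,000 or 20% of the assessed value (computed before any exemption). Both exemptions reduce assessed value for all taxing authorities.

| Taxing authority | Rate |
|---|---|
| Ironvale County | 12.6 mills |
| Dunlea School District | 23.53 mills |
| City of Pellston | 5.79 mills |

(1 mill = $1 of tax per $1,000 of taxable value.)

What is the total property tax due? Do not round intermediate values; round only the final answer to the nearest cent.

Assessed value = $2,046,500 × 0.75 = $1,534,875
Senior-citizen exemption = min($94,000, 20% × $1,534,875) = min($94,000, $306,975) = $94,000 (dollar cap binds)
Taxable value = $1,534,875 − $71,000 − $94,000 = $1,369,875
Ironvale County: $1,369,875 × 0.0126 = $17,260.425
Dunlea School District: $1,369,875 × 0.02353 = $32,233.15875
City of Pellston: $1,369,875 × 0.00579 = $7,931.57625
Total = $57,425.16

$57,425.16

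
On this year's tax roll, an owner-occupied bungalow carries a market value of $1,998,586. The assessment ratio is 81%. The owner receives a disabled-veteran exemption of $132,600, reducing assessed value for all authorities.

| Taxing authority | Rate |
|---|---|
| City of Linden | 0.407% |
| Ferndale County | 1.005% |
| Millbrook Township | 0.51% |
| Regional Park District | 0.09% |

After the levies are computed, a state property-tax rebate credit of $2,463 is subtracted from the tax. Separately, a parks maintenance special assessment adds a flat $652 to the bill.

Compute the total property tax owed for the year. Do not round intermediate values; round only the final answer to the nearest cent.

$28,092.44

Assessed value = $1,998,586 × 0.81 = $1,618,854.66
Taxable value = $1,618,854.66 − $132,600 = $1,486,254.66
City of Linden: $1,486,254.66 × 0.00407 = $6,049.0564662
Ferndale County: $1,486,254.66 × 0.01005 = $14,936.859333
Millbrook Township: $1,486,254.66 × 0.0051 = $7,579.898766
Regional Park District: $1,486,254.66 × 0.0009 = $1,337.629194
Levies subtotal = $29,903.4437592
After credit = $29,903.4437592 − $2,463 = $27,440.4437592
Total = $27,440.4437592 + $652 = $28,092.4437592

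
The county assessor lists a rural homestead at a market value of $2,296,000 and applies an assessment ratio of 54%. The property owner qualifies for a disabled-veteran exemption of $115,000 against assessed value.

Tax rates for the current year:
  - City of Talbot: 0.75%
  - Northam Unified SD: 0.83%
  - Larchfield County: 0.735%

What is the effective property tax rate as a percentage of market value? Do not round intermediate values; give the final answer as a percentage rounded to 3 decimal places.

Assessed value = $2,296,000 × 0.54 = $1,239,840
Taxable value = $1,239,840 − $115,000 = $1,124,840
City of Talbot: $1,124,840 × 0.0075 = $8,436.3
Northam Unified SD: $1,124,840 × 0.0083 = $9,336.172
Larchfield County: $1,124,840 × 0.00735 = $8,267.574
Total tax = $26,040.046
Effective rate = $26,040.046 ÷ $2,296,000 = 1.134% of market value

1.134%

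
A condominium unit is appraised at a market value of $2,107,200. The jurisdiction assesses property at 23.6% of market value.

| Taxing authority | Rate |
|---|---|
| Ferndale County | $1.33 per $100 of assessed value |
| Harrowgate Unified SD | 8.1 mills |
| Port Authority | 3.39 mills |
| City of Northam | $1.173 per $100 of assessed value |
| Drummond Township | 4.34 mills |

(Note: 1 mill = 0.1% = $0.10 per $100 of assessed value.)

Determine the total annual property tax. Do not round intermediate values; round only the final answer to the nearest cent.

$20,319.65

Assessed value = $2,107,200 × 0.236 = $497,299.2
Ferndale County: $497,299.2 × 0.0133 = $6,614.07936
Harrowgate Unified SD: $497,299.2 × 0.0081 = $4,028.12352
Port Authority: $497,299.2 × 0.00339 = $1,685.844288
City of Northam: $497,299.2 × 0.01173 = $5,833.319616
Drummond Township: $497,299.2 × 0.00434 = $2,158.278528
Total = $20,319.645312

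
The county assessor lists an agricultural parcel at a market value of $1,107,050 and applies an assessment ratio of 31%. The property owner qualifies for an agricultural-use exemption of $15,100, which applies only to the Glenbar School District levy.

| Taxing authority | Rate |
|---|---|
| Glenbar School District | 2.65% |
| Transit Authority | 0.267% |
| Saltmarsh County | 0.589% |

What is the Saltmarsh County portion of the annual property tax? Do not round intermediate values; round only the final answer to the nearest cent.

$2,021.36

Assessed value = $1,107,050 × 0.31 = $343,185.5
Saltmarsh County taxable value = $343,185.5 (exemption does not apply)
Saltmarsh County levy = $343,185.5 × 0.00589 = $2,021.362595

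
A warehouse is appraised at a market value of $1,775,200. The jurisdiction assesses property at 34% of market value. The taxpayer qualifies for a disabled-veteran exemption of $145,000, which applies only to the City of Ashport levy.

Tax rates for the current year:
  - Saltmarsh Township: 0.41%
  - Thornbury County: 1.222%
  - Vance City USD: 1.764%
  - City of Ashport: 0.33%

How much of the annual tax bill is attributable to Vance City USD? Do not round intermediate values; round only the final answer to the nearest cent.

$10,646.94

Assessed value = $1,775,200 × 0.34 = $603,568
Vance City USD taxable value = $603,568 (exemption does not apply)
Vance City USD levy = $603,568 × 0.01764 = $10,646.93952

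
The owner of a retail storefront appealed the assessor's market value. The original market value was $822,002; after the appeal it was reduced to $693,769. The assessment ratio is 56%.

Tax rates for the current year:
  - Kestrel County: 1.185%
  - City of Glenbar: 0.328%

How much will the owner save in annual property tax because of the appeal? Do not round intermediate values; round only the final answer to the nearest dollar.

Old assessed value = $822,002 × 0.56 = $460,321.12
New assessed value = $693,769 × 0.56 = $388,510.64
Combined rate = 0.01185 + 0.00328 = 0.01513
Old tax = $460,321.12 × 0.01513 = $6,964.6585456
New tax = $388,510.64 × 0.01513 = $5,878.1659832
Reduction = $6,964.6585456 − $5,878.1659832 = $1,086.4925624

$1,086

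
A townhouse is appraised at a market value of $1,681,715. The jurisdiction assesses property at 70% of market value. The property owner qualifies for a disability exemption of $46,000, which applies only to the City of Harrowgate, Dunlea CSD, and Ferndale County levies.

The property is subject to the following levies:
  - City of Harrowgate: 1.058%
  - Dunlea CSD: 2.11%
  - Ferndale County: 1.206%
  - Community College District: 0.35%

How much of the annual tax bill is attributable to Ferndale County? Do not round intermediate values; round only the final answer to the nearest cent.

$13,642.28

Assessed value = $1,681,715 × 0.7 = $1,177,200.5
Ferndale County taxable value = $1,177,200.5 − $46,000 = $1,131,200.5
Ferndale County levy = $1,131,200.5 × 0.01206 = $13,642.27803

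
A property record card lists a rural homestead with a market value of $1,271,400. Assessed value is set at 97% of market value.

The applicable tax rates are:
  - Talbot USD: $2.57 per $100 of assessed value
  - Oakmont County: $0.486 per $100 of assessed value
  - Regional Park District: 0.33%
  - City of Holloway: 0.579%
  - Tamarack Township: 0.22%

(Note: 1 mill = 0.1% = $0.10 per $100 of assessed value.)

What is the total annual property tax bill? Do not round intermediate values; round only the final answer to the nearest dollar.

Assessed value = $1,271,400 × 0.97 = $1,233,258
Talbot USD: $1,233,258 × 0.0257 = $31,694.7306
Oakmont County: $1,233,258 × 0.00486 = $5,993.63388
Regional Park District: $1,233,258 × 0.0033 = $4,069.7514
City of Holloway: $1,233,258 × 0.00579 = $7,140.56382
Tamarack Township: $1,233,258 × 0.0022 = $2,713.1676
Total = $51,611.8473

$51,612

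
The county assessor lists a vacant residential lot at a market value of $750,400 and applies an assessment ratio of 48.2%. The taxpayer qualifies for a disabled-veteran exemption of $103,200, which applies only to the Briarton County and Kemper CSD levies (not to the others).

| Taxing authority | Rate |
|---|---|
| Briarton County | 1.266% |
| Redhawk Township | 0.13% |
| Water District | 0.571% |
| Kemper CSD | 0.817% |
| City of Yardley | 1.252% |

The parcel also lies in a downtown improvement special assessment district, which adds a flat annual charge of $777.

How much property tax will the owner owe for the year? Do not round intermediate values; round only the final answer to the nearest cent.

Assessed value = $750,400 × 0.482 = $361,692.8
Briarton County: ($361,692.8 − $103,200) × 0.01266 = $258,492.8 × 0.01266 = $3,272.518848
Redhawk Township: $361,692.8 × 0.0013 = $470.20064
Water District: $361,692.8 × 0.00571 = $2,065.265888
Kemper CSD: ($361,692.8 − $103,200) × 0.00817 = $258,492.8 × 0.00817 = $2,111.886176
City of Yardley: $361,692.8 × 0.01252 = $4,528.393856
Levies subtotal = $12,448.265408
Total = $12,448.265408 + $777 = $13,225.265408

$13,225.27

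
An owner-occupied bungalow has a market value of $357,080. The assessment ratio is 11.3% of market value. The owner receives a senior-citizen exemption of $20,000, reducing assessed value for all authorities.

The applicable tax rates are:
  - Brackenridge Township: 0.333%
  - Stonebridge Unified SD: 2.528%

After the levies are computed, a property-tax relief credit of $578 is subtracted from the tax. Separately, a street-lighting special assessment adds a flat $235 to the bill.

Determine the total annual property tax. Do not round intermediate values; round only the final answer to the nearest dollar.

$239

Assessed value = $357,080 × 0.113 = $40,350.04
Taxable value = $40,350.04 − $20,000 = $20,350.04
Brackenridge Township: $20,350.04 × 0.00333 = $67.7656332
Stonebridge Unified SD: $20,350.04 × 0.02528 = $514.4490112
Levies subtotal = $582.2146444
After credit = $582.2146444 − $578 = $4.2146444
Total = $4.2146444 + $235 = $239.2146444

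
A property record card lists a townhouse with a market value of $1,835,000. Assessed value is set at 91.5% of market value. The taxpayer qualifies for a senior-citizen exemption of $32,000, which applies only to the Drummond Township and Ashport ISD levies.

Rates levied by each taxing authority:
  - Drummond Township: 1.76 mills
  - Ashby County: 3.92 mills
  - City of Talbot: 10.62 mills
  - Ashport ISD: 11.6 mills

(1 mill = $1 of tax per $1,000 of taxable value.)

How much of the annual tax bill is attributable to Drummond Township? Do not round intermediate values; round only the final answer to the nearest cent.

$2,898.76

Assessed value = $1,835,000 × 0.915 = $1,679,025
Drummond Township taxable value = $1,679,025 − $32,000 = $1,647,025
Drummond Township levy = $1,647,025 × 0.00176 = $2,898.764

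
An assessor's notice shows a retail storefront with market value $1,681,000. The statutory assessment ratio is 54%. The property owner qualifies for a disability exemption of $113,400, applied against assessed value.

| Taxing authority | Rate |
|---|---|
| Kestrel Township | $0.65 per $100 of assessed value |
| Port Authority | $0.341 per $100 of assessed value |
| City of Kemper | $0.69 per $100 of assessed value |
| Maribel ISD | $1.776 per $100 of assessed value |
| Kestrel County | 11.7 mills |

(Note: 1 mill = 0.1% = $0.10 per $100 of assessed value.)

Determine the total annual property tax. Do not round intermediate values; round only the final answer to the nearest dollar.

Assessed value = $1,681,000 × 0.54 = $907,740
Taxable value = $907,740 − $113,400 = $794,340
Kestrel Township: $794,340 × 0.0065 = $5,163.21
Port Authority: $794,340 × 0.00341 = $2,708.6994
City of Kemper: $794,340 × 0.0069 = $5,480.946
Maribel ISD: $794,340 × 0.01776 = $14,107.4784
Kestrel County: $794,340 × 0.0117 = $9,293.778
Total = $36,754.1118

$36,754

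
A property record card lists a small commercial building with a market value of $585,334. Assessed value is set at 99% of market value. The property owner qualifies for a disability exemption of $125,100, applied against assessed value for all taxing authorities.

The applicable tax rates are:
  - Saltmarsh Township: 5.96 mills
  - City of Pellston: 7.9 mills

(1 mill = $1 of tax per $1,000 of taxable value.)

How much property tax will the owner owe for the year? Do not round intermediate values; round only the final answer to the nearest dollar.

Assessed value = $585,334 × 0.99 = $579,480.66
Taxable value = $579,480.66 − $125,100 = $454,380.66
Saltmarsh Township: $454,380.66 × 0.00596 = $2,708.1087336
City of Pellston: $454,380.66 × 0.0079 = $3,589.607214
Total = $2,708.1087336 + $3,589.607214 = $6,297.7159476

$6,298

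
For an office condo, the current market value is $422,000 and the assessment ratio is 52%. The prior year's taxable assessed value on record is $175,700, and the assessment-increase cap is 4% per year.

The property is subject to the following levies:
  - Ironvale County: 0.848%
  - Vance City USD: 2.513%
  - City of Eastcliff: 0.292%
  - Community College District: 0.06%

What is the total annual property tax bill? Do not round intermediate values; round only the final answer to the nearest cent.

$6,784.69

Uncapped assessed value = $422,000 × 0.52 = $219,440
Cap limit = $175,700 × 1.04 = $182,728
Taxable assessed value = min($219,440, $182,728) = $182,728 (cap binds)
Ironvale County: $182,728 × 0.00848 = $1,549.53344
Vance City USD: $182,728 × 0.02513 = $4,591.95464
City of Eastcliff: $182,728 × 0.00292 = $533.56576
Community College District: $182,728 × 0.0006 = $109.6368
Total = $6,784.69064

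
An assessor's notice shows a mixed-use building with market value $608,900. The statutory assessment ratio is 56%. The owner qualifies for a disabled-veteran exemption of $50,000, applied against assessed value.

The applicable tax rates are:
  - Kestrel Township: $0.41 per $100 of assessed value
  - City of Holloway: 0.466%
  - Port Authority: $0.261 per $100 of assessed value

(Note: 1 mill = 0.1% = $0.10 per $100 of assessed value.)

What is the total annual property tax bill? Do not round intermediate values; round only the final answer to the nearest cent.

Assessed value = $608,900 × 0.56 = $340,984
Taxable value = $340,984 − $50,000 = $290,984
Kestrel Township: $290,984 × 0.0041 = $1,193.0344
City of Holloway: $290,984 × 0.00466 = $1,355.98544
Port Authority: $290,984 × 0.00261 = $759.46824
Total = $3,308.48808

$3,308.49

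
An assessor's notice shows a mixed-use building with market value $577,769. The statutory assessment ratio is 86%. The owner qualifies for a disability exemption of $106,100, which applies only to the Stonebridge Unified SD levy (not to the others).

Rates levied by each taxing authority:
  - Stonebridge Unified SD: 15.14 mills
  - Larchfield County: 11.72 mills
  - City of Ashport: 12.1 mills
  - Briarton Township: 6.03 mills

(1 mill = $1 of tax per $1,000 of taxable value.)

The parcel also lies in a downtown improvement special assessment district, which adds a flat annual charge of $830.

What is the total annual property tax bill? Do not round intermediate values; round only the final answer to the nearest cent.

Assessed value = $577,769 × 0.86 = $496,881.34
Stonebridge Unified SD: ($496,881.34 − $106,100) × 0.01514 = $390,781.34 × 0.01514 = $5,916.4294876
Larchfield County: $496,881.34 × 0.01172 = $5,823.4493048
City of Ashport: $496,881.34 × 0.0121 = $6,012.264214
Briarton Township: $496,881.34 × 0.00603 = $2,996.1944802
Levies subtotal = $20,748.3374866
Total = $20,748.3374866 + $830 = $21,578.3374866

$21,578.34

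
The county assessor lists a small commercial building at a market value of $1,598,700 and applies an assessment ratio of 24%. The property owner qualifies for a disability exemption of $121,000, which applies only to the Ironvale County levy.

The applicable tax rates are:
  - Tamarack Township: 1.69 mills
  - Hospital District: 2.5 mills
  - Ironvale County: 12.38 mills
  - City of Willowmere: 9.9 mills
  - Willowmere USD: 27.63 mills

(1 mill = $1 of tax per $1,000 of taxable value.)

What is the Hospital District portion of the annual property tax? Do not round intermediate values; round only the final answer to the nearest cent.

$959.22

Assessed value = $1,598,700 × 0.24 = $383,688
Hospital District taxable value = $383,688 (exemption does not apply)
Hospital District levy = $383,688 × 0.0025 = $959.22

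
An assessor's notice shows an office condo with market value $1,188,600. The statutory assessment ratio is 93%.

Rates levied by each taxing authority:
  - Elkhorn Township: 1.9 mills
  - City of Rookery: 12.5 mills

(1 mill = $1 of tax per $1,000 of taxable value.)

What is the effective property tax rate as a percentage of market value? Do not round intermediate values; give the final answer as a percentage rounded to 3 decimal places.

Assessed value = $1,188,600 × 0.93 = $1,105,398
Elkhorn Township: $1,105,398 × 0.0019 = $2,100.2562
City of Rookery: $1,105,398 × 0.0125 = $13,817.475
Total tax = $15,917.7312
Effective rate = $15,917.7312 ÷ $1,188,600 = 1.339% of market value

1.339%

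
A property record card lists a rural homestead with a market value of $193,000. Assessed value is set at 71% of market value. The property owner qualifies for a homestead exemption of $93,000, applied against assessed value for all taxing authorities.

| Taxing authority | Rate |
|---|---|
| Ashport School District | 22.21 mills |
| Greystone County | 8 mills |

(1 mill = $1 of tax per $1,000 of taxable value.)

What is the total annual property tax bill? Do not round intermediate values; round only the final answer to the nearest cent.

$1,330.15

Assessed value = $193,000 × 0.71 = $137,030
Taxable value = $137,030 − $93,000 = $44,030
Ashport School District: $44,030 × 0.02221 = $977.9063
Greystone County: $44,030 × 0.008 = $352.24
Total = $977.9063 + $352.24 = $1,330.1463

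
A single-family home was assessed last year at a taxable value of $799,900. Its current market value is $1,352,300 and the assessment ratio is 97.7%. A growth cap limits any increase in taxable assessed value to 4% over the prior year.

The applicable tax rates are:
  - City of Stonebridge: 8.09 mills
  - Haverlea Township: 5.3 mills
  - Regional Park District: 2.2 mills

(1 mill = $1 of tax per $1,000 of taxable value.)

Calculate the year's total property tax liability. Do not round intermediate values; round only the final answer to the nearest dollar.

$12,969

Uncapped assessed value = $1,352,300 × 0.977 = $1,321,197.1
Cap limit = $799,900 × 1.04 = $831,896
Taxable assessed value = min($1,321,197.1, $831,896) = $831,896 (cap binds)
City of Stonebridge: $831,896 × 0.00809 = $6,730.03864
Haverlea Township: $831,896 × 0.0053 = $4,409.0488
Regional Park District: $831,896 × 0.0022 = $1,830.1712
Total = $12,969.25864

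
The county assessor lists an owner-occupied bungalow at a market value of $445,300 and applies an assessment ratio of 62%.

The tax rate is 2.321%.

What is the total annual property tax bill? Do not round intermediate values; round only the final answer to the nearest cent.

$6,407.96

Assessed value = $445,300 × 0.62 = $276,086
Tax = $276,086 × 0.02321 = $6,407.95606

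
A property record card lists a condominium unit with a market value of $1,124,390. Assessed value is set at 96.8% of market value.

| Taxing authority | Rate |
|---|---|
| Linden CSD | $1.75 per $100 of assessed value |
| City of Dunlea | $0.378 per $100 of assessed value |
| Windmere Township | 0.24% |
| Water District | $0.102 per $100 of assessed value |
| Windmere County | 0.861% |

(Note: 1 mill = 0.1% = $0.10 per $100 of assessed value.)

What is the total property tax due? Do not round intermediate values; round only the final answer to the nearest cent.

$36,254.92

Assessed value = $1,124,390 × 0.968 = $1,088,409.52
Linden CSD: $1,088,409.52 × 0.0175 = $19,047.1666
City of Dunlea: $1,088,409.52 × 0.00378 = $4,114.1879856
Windmere Township: $1,088,409.52 × 0.0024 = $2,612.182848
Water District: $1,088,409.52 × 0.00102 = $1,110.1777104
Windmere County: $1,088,409.52 × 0.00861 = $9,371.2059672
Total = $36,254.9211112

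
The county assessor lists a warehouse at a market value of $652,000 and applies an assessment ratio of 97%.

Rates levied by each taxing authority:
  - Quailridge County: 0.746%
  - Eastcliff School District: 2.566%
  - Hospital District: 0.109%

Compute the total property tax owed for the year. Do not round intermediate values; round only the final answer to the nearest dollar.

Assessed value = $652,000 × 0.97 = $632,440
Quailridge County: $632,440 × 0.00746 = $4,718.0024
Eastcliff School District: $632,440 × 0.02566 = $16,228.4104
Hospital District: $632,440 × 0.00109 = $689.3596
Total = $4,718.0024 + $16,228.4104 + $689.3596 = $21,635.7724

$21,636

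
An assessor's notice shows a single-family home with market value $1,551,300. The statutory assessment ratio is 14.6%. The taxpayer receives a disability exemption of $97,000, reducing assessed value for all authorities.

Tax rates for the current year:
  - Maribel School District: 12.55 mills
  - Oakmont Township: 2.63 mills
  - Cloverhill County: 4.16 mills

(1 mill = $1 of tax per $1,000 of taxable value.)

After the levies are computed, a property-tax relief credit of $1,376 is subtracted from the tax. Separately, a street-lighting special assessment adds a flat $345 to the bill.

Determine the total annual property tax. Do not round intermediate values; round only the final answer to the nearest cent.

Assessed value = $1,551,300 × 0.146 = $226,489.8
Taxable value = $226,489.8 − $97,000 = $129,489.8
Maribel School District: $129,489.8 × 0.01255 = $1,625.09699
Oakmont Township: $129,489.8 × 0.00263 = $340.558174
Cloverhill County: $129,489.8 × 0.00416 = $538.677568
Levies subtotal = $2,504.332732
After credit = $2,504.332732 − $1,376 = $1,128.332732
Total = $1,128.332732 + $345 = $1,473.332732

$1,473.33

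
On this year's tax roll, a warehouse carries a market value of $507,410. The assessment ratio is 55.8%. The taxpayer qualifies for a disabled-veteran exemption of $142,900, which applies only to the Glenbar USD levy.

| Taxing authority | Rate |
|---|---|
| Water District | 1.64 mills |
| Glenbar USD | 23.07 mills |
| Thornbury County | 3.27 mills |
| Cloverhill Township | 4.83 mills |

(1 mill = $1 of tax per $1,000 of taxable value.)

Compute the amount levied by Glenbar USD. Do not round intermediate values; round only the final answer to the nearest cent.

Assessed value = $507,410 × 0.558 = $283,134.78
Glenbar USD taxable value = $283,134.78 − $142,900 = $140,234.78
Glenbar USD levy = $140,234.78 × 0.02307 = $3,235.2163746

$3,235.22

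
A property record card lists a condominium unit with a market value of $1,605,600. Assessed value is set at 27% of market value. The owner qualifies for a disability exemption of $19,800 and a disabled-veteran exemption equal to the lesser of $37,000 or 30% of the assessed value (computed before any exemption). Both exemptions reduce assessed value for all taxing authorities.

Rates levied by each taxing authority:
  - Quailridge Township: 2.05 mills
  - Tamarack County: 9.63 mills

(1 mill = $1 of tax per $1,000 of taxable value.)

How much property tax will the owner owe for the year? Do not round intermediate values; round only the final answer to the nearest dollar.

Assessed value = $1,605,600 × 0.27 = $433,512
Disabled-veteran exemption = min($37,000, 30% × $433,512) = min($37,000, $130,053.6) = $37,000 (dollar cap binds)
Taxable value = $433,512 − $19,800 − $37,000 = $376,712
Quailridge Township: $376,712 × 0.00205 = $772.2596
Tamarack County: $376,712 × 0.00963 = $3,627.73656
Total = $4,399.99616

$4,400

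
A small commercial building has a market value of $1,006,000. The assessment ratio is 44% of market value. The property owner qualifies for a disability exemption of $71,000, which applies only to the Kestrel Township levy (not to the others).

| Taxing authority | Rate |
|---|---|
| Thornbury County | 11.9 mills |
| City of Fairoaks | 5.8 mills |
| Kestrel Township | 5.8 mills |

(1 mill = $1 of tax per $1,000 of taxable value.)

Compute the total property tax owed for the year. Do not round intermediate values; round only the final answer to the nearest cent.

$9,990.24

Assessed value = $1,006,000 × 0.44 = $442,640
Thornbury County: $442,640 × 0.0119 = $5,267.416
City of Fairoaks: $442,640 × 0.0058 = $2,567.312
Kestrel Township: ($442,640 − $71,000) × 0.0058 = $371,640 × 0.0058 = $2,155.512
Total = $9,990.24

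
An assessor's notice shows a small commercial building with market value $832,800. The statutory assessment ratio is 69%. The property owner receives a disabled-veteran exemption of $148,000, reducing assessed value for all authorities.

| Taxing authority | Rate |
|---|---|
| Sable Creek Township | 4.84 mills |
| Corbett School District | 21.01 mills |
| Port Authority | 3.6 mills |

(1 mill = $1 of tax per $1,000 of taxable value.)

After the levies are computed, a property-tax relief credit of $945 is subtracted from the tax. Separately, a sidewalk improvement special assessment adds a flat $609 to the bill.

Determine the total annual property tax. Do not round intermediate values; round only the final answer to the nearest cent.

Assessed value = $832,800 × 0.69 = $574,632
Taxable value = $574,632 − $148,000 = $426,632
Sable Creek Township: $426,632 × 0.00484 = $2,064.89888
Corbett School District: $426,632 × 0.02101 = $8,963.53832
Port Authority: $426,632 × 0.0036 = $1,535.8752
Levies subtotal = $12,564.3124
After credit = $12,564.3124 − $945 = $11,619.3124
Total = $11,619.3124 + $609 = $12,228.3124

$12,228.31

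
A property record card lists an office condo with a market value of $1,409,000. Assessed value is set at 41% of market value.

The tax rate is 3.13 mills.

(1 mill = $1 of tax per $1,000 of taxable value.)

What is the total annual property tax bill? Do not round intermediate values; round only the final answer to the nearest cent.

Assessed value = $1,409,000 × 0.41 = $577,690
Tax = $577,690 × 0.00313 = $1,808.1697

$1,808.17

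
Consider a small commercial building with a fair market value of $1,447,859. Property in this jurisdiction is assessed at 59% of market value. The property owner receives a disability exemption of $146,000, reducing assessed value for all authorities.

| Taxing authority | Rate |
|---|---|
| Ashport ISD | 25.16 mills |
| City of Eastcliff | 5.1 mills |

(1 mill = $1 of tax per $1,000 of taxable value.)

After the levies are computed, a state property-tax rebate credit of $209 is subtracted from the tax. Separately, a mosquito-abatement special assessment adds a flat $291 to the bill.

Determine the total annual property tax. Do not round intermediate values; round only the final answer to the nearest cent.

$21,513.25

Assessed value = $1,447,859 × 0.59 = $854,236.81
Taxable value = $854,236.81 − $146,000 = $708,236.81
Ashport ISD: $708,236.81 × 0.02516 = $17,819.2381396
City of Eastcliff: $708,236.81 × 0.0051 = $3,612.007731
Levies subtotal = $21,431.2458706
After credit = $21,431.2458706 − $209 = $21,222.2458706
Total = $21,222.2458706 + $291 = $21,513.2458706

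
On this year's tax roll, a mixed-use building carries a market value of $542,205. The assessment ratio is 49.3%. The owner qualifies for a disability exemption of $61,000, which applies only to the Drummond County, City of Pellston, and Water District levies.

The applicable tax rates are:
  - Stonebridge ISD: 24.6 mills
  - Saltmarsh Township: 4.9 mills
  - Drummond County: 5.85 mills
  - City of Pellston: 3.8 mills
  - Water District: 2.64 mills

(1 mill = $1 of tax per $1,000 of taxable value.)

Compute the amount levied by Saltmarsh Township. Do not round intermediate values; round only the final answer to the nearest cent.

$1,309.80

Assessed value = $542,205 × 0.493 = $267,307.065
Saltmarsh Township taxable value = $267,307.065 (exemption does not apply)
Saltmarsh Township levy = $267,307.065 × 0.0049 = $1,309.8046185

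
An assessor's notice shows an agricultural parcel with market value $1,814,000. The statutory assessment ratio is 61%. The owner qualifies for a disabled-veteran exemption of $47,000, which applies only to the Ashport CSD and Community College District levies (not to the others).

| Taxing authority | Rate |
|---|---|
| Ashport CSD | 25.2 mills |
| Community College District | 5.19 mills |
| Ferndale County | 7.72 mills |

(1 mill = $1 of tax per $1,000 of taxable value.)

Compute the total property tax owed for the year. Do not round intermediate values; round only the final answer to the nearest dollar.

$40,742

Assessed value = $1,814,000 × 0.61 = $1,106,540
Ashport CSD: ($1,106,540 − $47,000) × 0.0252 = $1,059,540 × 0.0252 = $26,700.408
Community College District: ($1,106,540 − $47,000) × 0.00519 = $1,059,540 × 0.00519 = $5,499.0126
Ferndale County: $1,106,540 × 0.00772 = $8,542.4888
Total = $40,741.9094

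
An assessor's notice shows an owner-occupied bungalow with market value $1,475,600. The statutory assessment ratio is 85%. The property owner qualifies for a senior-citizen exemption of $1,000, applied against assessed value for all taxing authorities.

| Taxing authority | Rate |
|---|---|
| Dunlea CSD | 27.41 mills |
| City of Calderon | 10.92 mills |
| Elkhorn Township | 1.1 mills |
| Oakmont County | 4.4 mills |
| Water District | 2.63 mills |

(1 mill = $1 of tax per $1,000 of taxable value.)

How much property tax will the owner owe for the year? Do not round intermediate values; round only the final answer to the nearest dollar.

$58,226

Assessed value = $1,475,600 × 0.85 = $1,254,260
Taxable value = $1,254,260 − $1,000 = $1,253,260
Dunlea CSD: $1,253,260 × 0.02741 = $34,351.8566
City of Calderon: $1,253,260 × 0.01092 = $13,685.5992
Elkhorn Township: $1,253,260 × 0.0011 = $1,378.586
Oakmont County: $1,253,260 × 0.0044 = $5,514.344
Water District: $1,253,260 × 0.00263 = $3,296.0738
Total = $34,351.8566 + $13,685.5992 + $1,378.586 + $5,514.344 + $3,296.0738 = $58,226.4596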